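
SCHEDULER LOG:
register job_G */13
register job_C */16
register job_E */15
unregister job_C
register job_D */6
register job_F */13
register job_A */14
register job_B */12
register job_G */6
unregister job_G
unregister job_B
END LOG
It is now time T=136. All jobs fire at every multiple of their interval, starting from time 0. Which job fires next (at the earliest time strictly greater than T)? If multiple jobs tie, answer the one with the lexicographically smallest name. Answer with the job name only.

Op 1: register job_G */13 -> active={job_G:*/13}
Op 2: register job_C */16 -> active={job_C:*/16, job_G:*/13}
Op 3: register job_E */15 -> active={job_C:*/16, job_E:*/15, job_G:*/13}
Op 4: unregister job_C -> active={job_E:*/15, job_G:*/13}
Op 5: register job_D */6 -> active={job_D:*/6, job_E:*/15, job_G:*/13}
Op 6: register job_F */13 -> active={job_D:*/6, job_E:*/15, job_F:*/13, job_G:*/13}
Op 7: register job_A */14 -> active={job_A:*/14, job_D:*/6, job_E:*/15, job_F:*/13, job_G:*/13}
Op 8: register job_B */12 -> active={job_A:*/14, job_B:*/12, job_D:*/6, job_E:*/15, job_F:*/13, job_G:*/13}
Op 9: register job_G */6 -> active={job_A:*/14, job_B:*/12, job_D:*/6, job_E:*/15, job_F:*/13, job_G:*/6}
Op 10: unregister job_G -> active={job_A:*/14, job_B:*/12, job_D:*/6, job_E:*/15, job_F:*/13}
Op 11: unregister job_B -> active={job_A:*/14, job_D:*/6, job_E:*/15, job_F:*/13}
  job_A: interval 14, next fire after T=136 is 140
  job_D: interval 6, next fire after T=136 is 138
  job_E: interval 15, next fire after T=136 is 150
  job_F: interval 13, next fire after T=136 is 143
Earliest = 138, winner (lex tiebreak) = job_D

Answer: job_D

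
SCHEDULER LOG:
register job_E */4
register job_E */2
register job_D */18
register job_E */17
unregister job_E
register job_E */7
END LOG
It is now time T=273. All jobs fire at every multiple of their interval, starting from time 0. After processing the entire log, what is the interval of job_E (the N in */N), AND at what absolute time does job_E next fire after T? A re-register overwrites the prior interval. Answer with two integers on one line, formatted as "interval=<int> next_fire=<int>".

Answer: interval=7 next_fire=280

Derivation:
Op 1: register job_E */4 -> active={job_E:*/4}
Op 2: register job_E */2 -> active={job_E:*/2}
Op 3: register job_D */18 -> active={job_D:*/18, job_E:*/2}
Op 4: register job_E */17 -> active={job_D:*/18, job_E:*/17}
Op 5: unregister job_E -> active={job_D:*/18}
Op 6: register job_E */7 -> active={job_D:*/18, job_E:*/7}
Final interval of job_E = 7
Next fire of job_E after T=273: (273//7+1)*7 = 280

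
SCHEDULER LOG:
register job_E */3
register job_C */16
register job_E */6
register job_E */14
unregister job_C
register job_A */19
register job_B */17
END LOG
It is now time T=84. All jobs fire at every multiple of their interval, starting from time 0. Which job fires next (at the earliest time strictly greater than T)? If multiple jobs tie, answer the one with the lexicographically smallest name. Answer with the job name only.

Op 1: register job_E */3 -> active={job_E:*/3}
Op 2: register job_C */16 -> active={job_C:*/16, job_E:*/3}
Op 3: register job_E */6 -> active={job_C:*/16, job_E:*/6}
Op 4: register job_E */14 -> active={job_C:*/16, job_E:*/14}
Op 5: unregister job_C -> active={job_E:*/14}
Op 6: register job_A */19 -> active={job_A:*/19, job_E:*/14}
Op 7: register job_B */17 -> active={job_A:*/19, job_B:*/17, job_E:*/14}
  job_A: interval 19, next fire after T=84 is 95
  job_B: interval 17, next fire after T=84 is 85
  job_E: interval 14, next fire after T=84 is 98
Earliest = 85, winner (lex tiebreak) = job_B

Answer: job_B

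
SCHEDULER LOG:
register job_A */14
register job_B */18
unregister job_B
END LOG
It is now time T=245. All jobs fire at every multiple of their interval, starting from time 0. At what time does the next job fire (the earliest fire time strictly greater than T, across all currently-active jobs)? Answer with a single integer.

Answer: 252

Derivation:
Op 1: register job_A */14 -> active={job_A:*/14}
Op 2: register job_B */18 -> active={job_A:*/14, job_B:*/18}
Op 3: unregister job_B -> active={job_A:*/14}
  job_A: interval 14, next fire after T=245 is 252
Earliest fire time = 252 (job job_A)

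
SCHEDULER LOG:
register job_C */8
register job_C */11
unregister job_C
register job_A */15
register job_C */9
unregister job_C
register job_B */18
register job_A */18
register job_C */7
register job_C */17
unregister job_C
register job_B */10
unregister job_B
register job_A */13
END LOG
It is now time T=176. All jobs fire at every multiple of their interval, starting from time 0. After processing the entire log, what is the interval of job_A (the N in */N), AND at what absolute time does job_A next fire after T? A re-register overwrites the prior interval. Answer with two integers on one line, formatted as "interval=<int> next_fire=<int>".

Answer: interval=13 next_fire=182

Derivation:
Op 1: register job_C */8 -> active={job_C:*/8}
Op 2: register job_C */11 -> active={job_C:*/11}
Op 3: unregister job_C -> active={}
Op 4: register job_A */15 -> active={job_A:*/15}
Op 5: register job_C */9 -> active={job_A:*/15, job_C:*/9}
Op 6: unregister job_C -> active={job_A:*/15}
Op 7: register job_B */18 -> active={job_A:*/15, job_B:*/18}
Op 8: register job_A */18 -> active={job_A:*/18, job_B:*/18}
Op 9: register job_C */7 -> active={job_A:*/18, job_B:*/18, job_C:*/7}
Op 10: register job_C */17 -> active={job_A:*/18, job_B:*/18, job_C:*/17}
Op 11: unregister job_C -> active={job_A:*/18, job_B:*/18}
Op 12: register job_B */10 -> active={job_A:*/18, job_B:*/10}
Op 13: unregister job_B -> active={job_A:*/18}
Op 14: register job_A */13 -> active={job_A:*/13}
Final interval of job_A = 13
Next fire of job_A after T=176: (176//13+1)*13 = 182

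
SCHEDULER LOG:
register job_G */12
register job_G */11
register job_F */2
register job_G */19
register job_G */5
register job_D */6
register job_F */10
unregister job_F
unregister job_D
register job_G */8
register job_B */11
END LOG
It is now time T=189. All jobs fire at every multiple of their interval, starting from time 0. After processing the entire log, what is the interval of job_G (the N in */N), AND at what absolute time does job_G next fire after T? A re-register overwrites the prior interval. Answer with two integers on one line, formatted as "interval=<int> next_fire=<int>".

Op 1: register job_G */12 -> active={job_G:*/12}
Op 2: register job_G */11 -> active={job_G:*/11}
Op 3: register job_F */2 -> active={job_F:*/2, job_G:*/11}
Op 4: register job_G */19 -> active={job_F:*/2, job_G:*/19}
Op 5: register job_G */5 -> active={job_F:*/2, job_G:*/5}
Op 6: register job_D */6 -> active={job_D:*/6, job_F:*/2, job_G:*/5}
Op 7: register job_F */10 -> active={job_D:*/6, job_F:*/10, job_G:*/5}
Op 8: unregister job_F -> active={job_D:*/6, job_G:*/5}
Op 9: unregister job_D -> active={job_G:*/5}
Op 10: register job_G */8 -> active={job_G:*/8}
Op 11: register job_B */11 -> active={job_B:*/11, job_G:*/8}
Final interval of job_G = 8
Next fire of job_G after T=189: (189//8+1)*8 = 192

Answer: interval=8 next_fire=192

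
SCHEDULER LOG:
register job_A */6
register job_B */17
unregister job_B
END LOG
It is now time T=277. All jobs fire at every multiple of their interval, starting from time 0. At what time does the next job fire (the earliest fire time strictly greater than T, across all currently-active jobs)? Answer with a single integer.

Answer: 282

Derivation:
Op 1: register job_A */6 -> active={job_A:*/6}
Op 2: register job_B */17 -> active={job_A:*/6, job_B:*/17}
Op 3: unregister job_B -> active={job_A:*/6}
  job_A: interval 6, next fire after T=277 is 282
Earliest fire time = 282 (job job_A)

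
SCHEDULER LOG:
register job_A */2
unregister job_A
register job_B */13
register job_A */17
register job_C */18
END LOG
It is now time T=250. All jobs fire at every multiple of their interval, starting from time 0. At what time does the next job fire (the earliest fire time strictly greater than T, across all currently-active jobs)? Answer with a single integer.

Answer: 252

Derivation:
Op 1: register job_A */2 -> active={job_A:*/2}
Op 2: unregister job_A -> active={}
Op 3: register job_B */13 -> active={job_B:*/13}
Op 4: register job_A */17 -> active={job_A:*/17, job_B:*/13}
Op 5: register job_C */18 -> active={job_A:*/17, job_B:*/13, job_C:*/18}
  job_A: interval 17, next fire after T=250 is 255
  job_B: interval 13, next fire after T=250 is 260
  job_C: interval 18, next fire after T=250 is 252
Earliest fire time = 252 (job job_C)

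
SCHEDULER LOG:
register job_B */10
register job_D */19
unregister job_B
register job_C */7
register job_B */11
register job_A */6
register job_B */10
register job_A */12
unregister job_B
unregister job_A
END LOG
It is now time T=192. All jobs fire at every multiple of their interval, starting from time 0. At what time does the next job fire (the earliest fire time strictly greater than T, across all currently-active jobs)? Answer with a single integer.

Answer: 196

Derivation:
Op 1: register job_B */10 -> active={job_B:*/10}
Op 2: register job_D */19 -> active={job_B:*/10, job_D:*/19}
Op 3: unregister job_B -> active={job_D:*/19}
Op 4: register job_C */7 -> active={job_C:*/7, job_D:*/19}
Op 5: register job_B */11 -> active={job_B:*/11, job_C:*/7, job_D:*/19}
Op 6: register job_A */6 -> active={job_A:*/6, job_B:*/11, job_C:*/7, job_D:*/19}
Op 7: register job_B */10 -> active={job_A:*/6, job_B:*/10, job_C:*/7, job_D:*/19}
Op 8: register job_A */12 -> active={job_A:*/12, job_B:*/10, job_C:*/7, job_D:*/19}
Op 9: unregister job_B -> active={job_A:*/12, job_C:*/7, job_D:*/19}
Op 10: unregister job_A -> active={job_C:*/7, job_D:*/19}
  job_C: interval 7, next fire after T=192 is 196
  job_D: interval 19, next fire after T=192 is 209
Earliest fire time = 196 (job job_C)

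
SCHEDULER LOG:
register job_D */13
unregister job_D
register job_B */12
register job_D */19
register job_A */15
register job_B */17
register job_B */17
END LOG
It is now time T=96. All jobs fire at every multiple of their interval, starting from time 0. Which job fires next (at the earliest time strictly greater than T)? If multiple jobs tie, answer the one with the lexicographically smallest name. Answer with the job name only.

Answer: job_B

Derivation:
Op 1: register job_D */13 -> active={job_D:*/13}
Op 2: unregister job_D -> active={}
Op 3: register job_B */12 -> active={job_B:*/12}
Op 4: register job_D */19 -> active={job_B:*/12, job_D:*/19}
Op 5: register job_A */15 -> active={job_A:*/15, job_B:*/12, job_D:*/19}
Op 6: register job_B */17 -> active={job_A:*/15, job_B:*/17, job_D:*/19}
Op 7: register job_B */17 -> active={job_A:*/15, job_B:*/17, job_D:*/19}
  job_A: interval 15, next fire after T=96 is 105
  job_B: interval 17, next fire after T=96 is 102
  job_D: interval 19, next fire after T=96 is 114
Earliest = 102, winner (lex tiebreak) = job_B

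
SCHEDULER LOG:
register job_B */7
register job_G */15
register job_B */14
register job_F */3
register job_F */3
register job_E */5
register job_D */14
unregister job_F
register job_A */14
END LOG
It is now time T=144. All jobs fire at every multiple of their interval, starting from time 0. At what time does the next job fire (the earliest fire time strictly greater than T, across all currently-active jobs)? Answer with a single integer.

Op 1: register job_B */7 -> active={job_B:*/7}
Op 2: register job_G */15 -> active={job_B:*/7, job_G:*/15}
Op 3: register job_B */14 -> active={job_B:*/14, job_G:*/15}
Op 4: register job_F */3 -> active={job_B:*/14, job_F:*/3, job_G:*/15}
Op 5: register job_F */3 -> active={job_B:*/14, job_F:*/3, job_G:*/15}
Op 6: register job_E */5 -> active={job_B:*/14, job_E:*/5, job_F:*/3, job_G:*/15}
Op 7: register job_D */14 -> active={job_B:*/14, job_D:*/14, job_E:*/5, job_F:*/3, job_G:*/15}
Op 8: unregister job_F -> active={job_B:*/14, job_D:*/14, job_E:*/5, job_G:*/15}
Op 9: register job_A */14 -> active={job_A:*/14, job_B:*/14, job_D:*/14, job_E:*/5, job_G:*/15}
  job_A: interval 14, next fire after T=144 is 154
  job_B: interval 14, next fire after T=144 is 154
  job_D: interval 14, next fire after T=144 is 154
  job_E: interval 5, next fire after T=144 is 145
  job_G: interval 15, next fire after T=144 is 150
Earliest fire time = 145 (job job_E)

Answer: 145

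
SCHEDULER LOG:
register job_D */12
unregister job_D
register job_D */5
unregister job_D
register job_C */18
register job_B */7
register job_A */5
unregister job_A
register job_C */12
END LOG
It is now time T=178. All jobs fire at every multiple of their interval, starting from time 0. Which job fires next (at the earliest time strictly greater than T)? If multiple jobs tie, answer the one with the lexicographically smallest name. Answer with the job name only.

Op 1: register job_D */12 -> active={job_D:*/12}
Op 2: unregister job_D -> active={}
Op 3: register job_D */5 -> active={job_D:*/5}
Op 4: unregister job_D -> active={}
Op 5: register job_C */18 -> active={job_C:*/18}
Op 6: register job_B */7 -> active={job_B:*/7, job_C:*/18}
Op 7: register job_A */5 -> active={job_A:*/5, job_B:*/7, job_C:*/18}
Op 8: unregister job_A -> active={job_B:*/7, job_C:*/18}
Op 9: register job_C */12 -> active={job_B:*/7, job_C:*/12}
  job_B: interval 7, next fire after T=178 is 182
  job_C: interval 12, next fire after T=178 is 180
Earliest = 180, winner (lex tiebreak) = job_C

Answer: job_C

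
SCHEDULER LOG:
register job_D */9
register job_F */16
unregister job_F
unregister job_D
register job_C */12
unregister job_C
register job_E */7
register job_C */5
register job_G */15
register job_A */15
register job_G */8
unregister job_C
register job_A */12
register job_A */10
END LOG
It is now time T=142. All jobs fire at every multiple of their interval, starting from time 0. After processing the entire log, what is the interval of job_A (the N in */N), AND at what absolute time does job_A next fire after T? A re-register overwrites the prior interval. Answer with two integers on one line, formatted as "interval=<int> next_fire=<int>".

Answer: interval=10 next_fire=150

Derivation:
Op 1: register job_D */9 -> active={job_D:*/9}
Op 2: register job_F */16 -> active={job_D:*/9, job_F:*/16}
Op 3: unregister job_F -> active={job_D:*/9}
Op 4: unregister job_D -> active={}
Op 5: register job_C */12 -> active={job_C:*/12}
Op 6: unregister job_C -> active={}
Op 7: register job_E */7 -> active={job_E:*/7}
Op 8: register job_C */5 -> active={job_C:*/5, job_E:*/7}
Op 9: register job_G */15 -> active={job_C:*/5, job_E:*/7, job_G:*/15}
Op 10: register job_A */15 -> active={job_A:*/15, job_C:*/5, job_E:*/7, job_G:*/15}
Op 11: register job_G */8 -> active={job_A:*/15, job_C:*/5, job_E:*/7, job_G:*/8}
Op 12: unregister job_C -> active={job_A:*/15, job_E:*/7, job_G:*/8}
Op 13: register job_A */12 -> active={job_A:*/12, job_E:*/7, job_G:*/8}
Op 14: register job_A */10 -> active={job_A:*/10, job_E:*/7, job_G:*/8}
Final interval of job_A = 10
Next fire of job_A after T=142: (142//10+1)*10 = 150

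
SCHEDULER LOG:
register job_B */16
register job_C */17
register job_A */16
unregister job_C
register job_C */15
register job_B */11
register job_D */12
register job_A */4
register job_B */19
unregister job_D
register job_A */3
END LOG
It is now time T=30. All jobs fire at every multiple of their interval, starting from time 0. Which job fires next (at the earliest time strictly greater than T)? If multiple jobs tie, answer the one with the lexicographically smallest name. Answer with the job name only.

Answer: job_A

Derivation:
Op 1: register job_B */16 -> active={job_B:*/16}
Op 2: register job_C */17 -> active={job_B:*/16, job_C:*/17}
Op 3: register job_A */16 -> active={job_A:*/16, job_B:*/16, job_C:*/17}
Op 4: unregister job_C -> active={job_A:*/16, job_B:*/16}
Op 5: register job_C */15 -> active={job_A:*/16, job_B:*/16, job_C:*/15}
Op 6: register job_B */11 -> active={job_A:*/16, job_B:*/11, job_C:*/15}
Op 7: register job_D */12 -> active={job_A:*/16, job_B:*/11, job_C:*/15, job_D:*/12}
Op 8: register job_A */4 -> active={job_A:*/4, job_B:*/11, job_C:*/15, job_D:*/12}
Op 9: register job_B */19 -> active={job_A:*/4, job_B:*/19, job_C:*/15, job_D:*/12}
Op 10: unregister job_D -> active={job_A:*/4, job_B:*/19, job_C:*/15}
Op 11: register job_A */3 -> active={job_A:*/3, job_B:*/19, job_C:*/15}
  job_A: interval 3, next fire after T=30 is 33
  job_B: interval 19, next fire after T=30 is 38
  job_C: interval 15, next fire after T=30 is 45
Earliest = 33, winner (lex tiebreak) = job_A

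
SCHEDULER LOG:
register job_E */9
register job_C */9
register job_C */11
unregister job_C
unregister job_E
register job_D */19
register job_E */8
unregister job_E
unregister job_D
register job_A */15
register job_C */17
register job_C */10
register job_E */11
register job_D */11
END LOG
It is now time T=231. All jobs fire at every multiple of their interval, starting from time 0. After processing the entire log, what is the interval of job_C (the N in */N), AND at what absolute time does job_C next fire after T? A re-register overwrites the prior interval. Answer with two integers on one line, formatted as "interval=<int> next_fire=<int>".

Answer: interval=10 next_fire=240

Derivation:
Op 1: register job_E */9 -> active={job_E:*/9}
Op 2: register job_C */9 -> active={job_C:*/9, job_E:*/9}
Op 3: register job_C */11 -> active={job_C:*/11, job_E:*/9}
Op 4: unregister job_C -> active={job_E:*/9}
Op 5: unregister job_E -> active={}
Op 6: register job_D */19 -> active={job_D:*/19}
Op 7: register job_E */8 -> active={job_D:*/19, job_E:*/8}
Op 8: unregister job_E -> active={job_D:*/19}
Op 9: unregister job_D -> active={}
Op 10: register job_A */15 -> active={job_A:*/15}
Op 11: register job_C */17 -> active={job_A:*/15, job_C:*/17}
Op 12: register job_C */10 -> active={job_A:*/15, job_C:*/10}
Op 13: register job_E */11 -> active={job_A:*/15, job_C:*/10, job_E:*/11}
Op 14: register job_D */11 -> active={job_A:*/15, job_C:*/10, job_D:*/11, job_E:*/11}
Final interval of job_C = 10
Next fire of job_C after T=231: (231//10+1)*10 = 240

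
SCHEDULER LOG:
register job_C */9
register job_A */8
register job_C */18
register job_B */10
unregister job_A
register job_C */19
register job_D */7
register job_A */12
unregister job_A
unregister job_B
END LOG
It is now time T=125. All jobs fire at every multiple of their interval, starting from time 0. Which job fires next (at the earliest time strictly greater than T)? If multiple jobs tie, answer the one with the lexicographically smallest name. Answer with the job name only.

Answer: job_D

Derivation:
Op 1: register job_C */9 -> active={job_C:*/9}
Op 2: register job_A */8 -> active={job_A:*/8, job_C:*/9}
Op 3: register job_C */18 -> active={job_A:*/8, job_C:*/18}
Op 4: register job_B */10 -> active={job_A:*/8, job_B:*/10, job_C:*/18}
Op 5: unregister job_A -> active={job_B:*/10, job_C:*/18}
Op 6: register job_C */19 -> active={job_B:*/10, job_C:*/19}
Op 7: register job_D */7 -> active={job_B:*/10, job_C:*/19, job_D:*/7}
Op 8: register job_A */12 -> active={job_A:*/12, job_B:*/10, job_C:*/19, job_D:*/7}
Op 9: unregister job_A -> active={job_B:*/10, job_C:*/19, job_D:*/7}
Op 10: unregister job_B -> active={job_C:*/19, job_D:*/7}
  job_C: interval 19, next fire after T=125 is 133
  job_D: interval 7, next fire after T=125 is 126
Earliest = 126, winner (lex tiebreak) = job_D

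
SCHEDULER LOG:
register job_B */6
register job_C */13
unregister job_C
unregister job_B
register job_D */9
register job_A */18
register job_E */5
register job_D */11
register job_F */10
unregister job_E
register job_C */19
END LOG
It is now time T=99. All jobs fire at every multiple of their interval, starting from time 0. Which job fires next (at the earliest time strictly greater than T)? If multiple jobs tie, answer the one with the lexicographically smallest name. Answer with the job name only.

Op 1: register job_B */6 -> active={job_B:*/6}
Op 2: register job_C */13 -> active={job_B:*/6, job_C:*/13}
Op 3: unregister job_C -> active={job_B:*/6}
Op 4: unregister job_B -> active={}
Op 5: register job_D */9 -> active={job_D:*/9}
Op 6: register job_A */18 -> active={job_A:*/18, job_D:*/9}
Op 7: register job_E */5 -> active={job_A:*/18, job_D:*/9, job_E:*/5}
Op 8: register job_D */11 -> active={job_A:*/18, job_D:*/11, job_E:*/5}
Op 9: register job_F */10 -> active={job_A:*/18, job_D:*/11, job_E:*/5, job_F:*/10}
Op 10: unregister job_E -> active={job_A:*/18, job_D:*/11, job_F:*/10}
Op 11: register job_C */19 -> active={job_A:*/18, job_C:*/19, job_D:*/11, job_F:*/10}
  job_A: interval 18, next fire after T=99 is 108
  job_C: interval 19, next fire after T=99 is 114
  job_D: interval 11, next fire after T=99 is 110
  job_F: interval 10, next fire after T=99 is 100
Earliest = 100, winner (lex tiebreak) = job_F

Answer: job_F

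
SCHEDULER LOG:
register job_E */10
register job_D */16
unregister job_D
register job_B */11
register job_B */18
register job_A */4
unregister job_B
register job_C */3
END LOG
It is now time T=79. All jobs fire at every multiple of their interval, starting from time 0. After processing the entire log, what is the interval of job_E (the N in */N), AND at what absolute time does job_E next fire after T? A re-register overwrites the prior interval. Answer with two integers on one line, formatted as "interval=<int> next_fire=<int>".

Answer: interval=10 next_fire=80

Derivation:
Op 1: register job_E */10 -> active={job_E:*/10}
Op 2: register job_D */16 -> active={job_D:*/16, job_E:*/10}
Op 3: unregister job_D -> active={job_E:*/10}
Op 4: register job_B */11 -> active={job_B:*/11, job_E:*/10}
Op 5: register job_B */18 -> active={job_B:*/18, job_E:*/10}
Op 6: register job_A */4 -> active={job_A:*/4, job_B:*/18, job_E:*/10}
Op 7: unregister job_B -> active={job_A:*/4, job_E:*/10}
Op 8: register job_C */3 -> active={job_A:*/4, job_C:*/3, job_E:*/10}
Final interval of job_E = 10
Next fire of job_E after T=79: (79//10+1)*10 = 80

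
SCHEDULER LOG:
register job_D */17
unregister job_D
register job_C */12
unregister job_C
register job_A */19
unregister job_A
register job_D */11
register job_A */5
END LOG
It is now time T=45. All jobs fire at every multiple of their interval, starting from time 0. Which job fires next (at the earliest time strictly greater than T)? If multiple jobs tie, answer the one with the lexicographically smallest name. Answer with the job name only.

Op 1: register job_D */17 -> active={job_D:*/17}
Op 2: unregister job_D -> active={}
Op 3: register job_C */12 -> active={job_C:*/12}
Op 4: unregister job_C -> active={}
Op 5: register job_A */19 -> active={job_A:*/19}
Op 6: unregister job_A -> active={}
Op 7: register job_D */11 -> active={job_D:*/11}
Op 8: register job_A */5 -> active={job_A:*/5, job_D:*/11}
  job_A: interval 5, next fire after T=45 is 50
  job_D: interval 11, next fire after T=45 is 55
Earliest = 50, winner (lex tiebreak) = job_A

Answer: job_A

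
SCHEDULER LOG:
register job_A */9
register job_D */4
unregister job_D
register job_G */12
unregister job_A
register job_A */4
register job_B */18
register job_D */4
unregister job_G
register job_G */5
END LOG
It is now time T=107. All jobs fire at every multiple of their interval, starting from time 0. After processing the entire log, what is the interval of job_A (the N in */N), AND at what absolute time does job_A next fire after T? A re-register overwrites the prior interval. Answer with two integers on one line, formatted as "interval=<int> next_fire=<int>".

Op 1: register job_A */9 -> active={job_A:*/9}
Op 2: register job_D */4 -> active={job_A:*/9, job_D:*/4}
Op 3: unregister job_D -> active={job_A:*/9}
Op 4: register job_G */12 -> active={job_A:*/9, job_G:*/12}
Op 5: unregister job_A -> active={job_G:*/12}
Op 6: register job_A */4 -> active={job_A:*/4, job_G:*/12}
Op 7: register job_B */18 -> active={job_A:*/4, job_B:*/18, job_G:*/12}
Op 8: register job_D */4 -> active={job_A:*/4, job_B:*/18, job_D:*/4, job_G:*/12}
Op 9: unregister job_G -> active={job_A:*/4, job_B:*/18, job_D:*/4}
Op 10: register job_G */5 -> active={job_A:*/4, job_B:*/18, job_D:*/4, job_G:*/5}
Final interval of job_A = 4
Next fire of job_A after T=107: (107//4+1)*4 = 108

Answer: interval=4 next_fire=108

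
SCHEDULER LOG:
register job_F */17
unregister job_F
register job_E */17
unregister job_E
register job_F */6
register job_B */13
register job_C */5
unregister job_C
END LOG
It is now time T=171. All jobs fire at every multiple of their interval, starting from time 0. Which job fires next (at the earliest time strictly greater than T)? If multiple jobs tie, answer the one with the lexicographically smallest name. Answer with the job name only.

Op 1: register job_F */17 -> active={job_F:*/17}
Op 2: unregister job_F -> active={}
Op 3: register job_E */17 -> active={job_E:*/17}
Op 4: unregister job_E -> active={}
Op 5: register job_F */6 -> active={job_F:*/6}
Op 6: register job_B */13 -> active={job_B:*/13, job_F:*/6}
Op 7: register job_C */5 -> active={job_B:*/13, job_C:*/5, job_F:*/6}
Op 8: unregister job_C -> active={job_B:*/13, job_F:*/6}
  job_B: interval 13, next fire after T=171 is 182
  job_F: interval 6, next fire after T=171 is 174
Earliest = 174, winner (lex tiebreak) = job_F

Answer: job_F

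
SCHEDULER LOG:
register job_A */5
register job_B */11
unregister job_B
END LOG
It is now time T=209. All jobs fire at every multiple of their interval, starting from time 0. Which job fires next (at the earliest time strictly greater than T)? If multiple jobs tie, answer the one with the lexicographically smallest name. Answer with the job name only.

Answer: job_A

Derivation:
Op 1: register job_A */5 -> active={job_A:*/5}
Op 2: register job_B */11 -> active={job_A:*/5, job_B:*/11}
Op 3: unregister job_B -> active={job_A:*/5}
  job_A: interval 5, next fire after T=209 is 210
Earliest = 210, winner (lex tiebreak) = job_A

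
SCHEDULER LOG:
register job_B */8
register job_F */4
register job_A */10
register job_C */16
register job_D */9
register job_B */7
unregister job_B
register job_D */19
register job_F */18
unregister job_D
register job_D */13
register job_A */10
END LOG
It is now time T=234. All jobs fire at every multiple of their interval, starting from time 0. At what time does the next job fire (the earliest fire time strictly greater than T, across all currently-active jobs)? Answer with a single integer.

Answer: 240

Derivation:
Op 1: register job_B */8 -> active={job_B:*/8}
Op 2: register job_F */4 -> active={job_B:*/8, job_F:*/4}
Op 3: register job_A */10 -> active={job_A:*/10, job_B:*/8, job_F:*/4}
Op 4: register job_C */16 -> active={job_A:*/10, job_B:*/8, job_C:*/16, job_F:*/4}
Op 5: register job_D */9 -> active={job_A:*/10, job_B:*/8, job_C:*/16, job_D:*/9, job_F:*/4}
Op 6: register job_B */7 -> active={job_A:*/10, job_B:*/7, job_C:*/16, job_D:*/9, job_F:*/4}
Op 7: unregister job_B -> active={job_A:*/10, job_C:*/16, job_D:*/9, job_F:*/4}
Op 8: register job_D */19 -> active={job_A:*/10, job_C:*/16, job_D:*/19, job_F:*/4}
Op 9: register job_F */18 -> active={job_A:*/10, job_C:*/16, job_D:*/19, job_F:*/18}
Op 10: unregister job_D -> active={job_A:*/10, job_C:*/16, job_F:*/18}
Op 11: register job_D */13 -> active={job_A:*/10, job_C:*/16, job_D:*/13, job_F:*/18}
Op 12: register job_A */10 -> active={job_A:*/10, job_C:*/16, job_D:*/13, job_F:*/18}
  job_A: interval 10, next fire after T=234 is 240
  job_C: interval 16, next fire after T=234 is 240
  job_D: interval 13, next fire after T=234 is 247
  job_F: interval 18, next fire after T=234 is 252
Earliest fire time = 240 (job job_A)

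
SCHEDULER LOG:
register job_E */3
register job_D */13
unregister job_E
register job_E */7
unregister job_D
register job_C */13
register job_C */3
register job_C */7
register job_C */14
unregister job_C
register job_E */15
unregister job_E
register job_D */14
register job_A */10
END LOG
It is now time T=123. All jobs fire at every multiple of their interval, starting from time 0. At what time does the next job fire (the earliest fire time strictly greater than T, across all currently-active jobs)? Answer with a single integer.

Answer: 126

Derivation:
Op 1: register job_E */3 -> active={job_E:*/3}
Op 2: register job_D */13 -> active={job_D:*/13, job_E:*/3}
Op 3: unregister job_E -> active={job_D:*/13}
Op 4: register job_E */7 -> active={job_D:*/13, job_E:*/7}
Op 5: unregister job_D -> active={job_E:*/7}
Op 6: register job_C */13 -> active={job_C:*/13, job_E:*/7}
Op 7: register job_C */3 -> active={job_C:*/3, job_E:*/7}
Op 8: register job_C */7 -> active={job_C:*/7, job_E:*/7}
Op 9: register job_C */14 -> active={job_C:*/14, job_E:*/7}
Op 10: unregister job_C -> active={job_E:*/7}
Op 11: register job_E */15 -> active={job_E:*/15}
Op 12: unregister job_E -> active={}
Op 13: register job_D */14 -> active={job_D:*/14}
Op 14: register job_A */10 -> active={job_A:*/10, job_D:*/14}
  job_A: interval 10, next fire after T=123 is 130
  job_D: interval 14, next fire after T=123 is 126
Earliest fire time = 126 (job job_D)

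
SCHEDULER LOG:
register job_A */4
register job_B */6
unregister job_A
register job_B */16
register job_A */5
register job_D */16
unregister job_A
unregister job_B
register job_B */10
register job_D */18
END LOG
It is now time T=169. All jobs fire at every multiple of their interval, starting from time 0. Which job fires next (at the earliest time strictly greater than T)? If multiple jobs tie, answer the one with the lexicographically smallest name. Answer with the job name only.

Answer: job_B

Derivation:
Op 1: register job_A */4 -> active={job_A:*/4}
Op 2: register job_B */6 -> active={job_A:*/4, job_B:*/6}
Op 3: unregister job_A -> active={job_B:*/6}
Op 4: register job_B */16 -> active={job_B:*/16}
Op 5: register job_A */5 -> active={job_A:*/5, job_B:*/16}
Op 6: register job_D */16 -> active={job_A:*/5, job_B:*/16, job_D:*/16}
Op 7: unregister job_A -> active={job_B:*/16, job_D:*/16}
Op 8: unregister job_B -> active={job_D:*/16}
Op 9: register job_B */10 -> active={job_B:*/10, job_D:*/16}
Op 10: register job_D */18 -> active={job_B:*/10, job_D:*/18}
  job_B: interval 10, next fire after T=169 is 170
  job_D: interval 18, next fire after T=169 is 180
Earliest = 170, winner (lex tiebreak) = job_B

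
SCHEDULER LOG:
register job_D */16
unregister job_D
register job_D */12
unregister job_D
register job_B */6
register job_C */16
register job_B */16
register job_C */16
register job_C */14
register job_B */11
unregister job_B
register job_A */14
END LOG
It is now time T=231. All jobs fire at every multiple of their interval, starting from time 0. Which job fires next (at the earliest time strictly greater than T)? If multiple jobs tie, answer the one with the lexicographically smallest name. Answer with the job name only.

Op 1: register job_D */16 -> active={job_D:*/16}
Op 2: unregister job_D -> active={}
Op 3: register job_D */12 -> active={job_D:*/12}
Op 4: unregister job_D -> active={}
Op 5: register job_B */6 -> active={job_B:*/6}
Op 6: register job_C */16 -> active={job_B:*/6, job_C:*/16}
Op 7: register job_B */16 -> active={job_B:*/16, job_C:*/16}
Op 8: register job_C */16 -> active={job_B:*/16, job_C:*/16}
Op 9: register job_C */14 -> active={job_B:*/16, job_C:*/14}
Op 10: register job_B */11 -> active={job_B:*/11, job_C:*/14}
Op 11: unregister job_B -> active={job_C:*/14}
Op 12: register job_A */14 -> active={job_A:*/14, job_C:*/14}
  job_A: interval 14, next fire after T=231 is 238
  job_C: interval 14, next fire after T=231 is 238
Earliest = 238, winner (lex tiebreak) = job_A

Answer: job_A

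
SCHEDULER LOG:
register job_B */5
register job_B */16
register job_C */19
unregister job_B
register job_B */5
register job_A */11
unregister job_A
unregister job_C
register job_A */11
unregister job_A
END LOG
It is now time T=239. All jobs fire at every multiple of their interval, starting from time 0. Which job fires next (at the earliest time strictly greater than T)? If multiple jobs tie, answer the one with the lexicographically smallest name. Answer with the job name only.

Op 1: register job_B */5 -> active={job_B:*/5}
Op 2: register job_B */16 -> active={job_B:*/16}
Op 3: register job_C */19 -> active={job_B:*/16, job_C:*/19}
Op 4: unregister job_B -> active={job_C:*/19}
Op 5: register job_B */5 -> active={job_B:*/5, job_C:*/19}
Op 6: register job_A */11 -> active={job_A:*/11, job_B:*/5, job_C:*/19}
Op 7: unregister job_A -> active={job_B:*/5, job_C:*/19}
Op 8: unregister job_C -> active={job_B:*/5}
Op 9: register job_A */11 -> active={job_A:*/11, job_B:*/5}
Op 10: unregister job_A -> active={job_B:*/5}
  job_B: interval 5, next fire after T=239 is 240
Earliest = 240, winner (lex tiebreak) = job_B

Answer: job_B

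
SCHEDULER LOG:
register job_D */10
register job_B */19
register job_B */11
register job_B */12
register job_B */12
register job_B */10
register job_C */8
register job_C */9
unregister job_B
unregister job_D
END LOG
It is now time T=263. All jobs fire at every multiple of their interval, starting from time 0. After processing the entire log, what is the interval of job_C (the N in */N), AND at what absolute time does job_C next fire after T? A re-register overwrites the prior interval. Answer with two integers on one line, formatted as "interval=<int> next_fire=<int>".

Answer: interval=9 next_fire=270

Derivation:
Op 1: register job_D */10 -> active={job_D:*/10}
Op 2: register job_B */19 -> active={job_B:*/19, job_D:*/10}
Op 3: register job_B */11 -> active={job_B:*/11, job_D:*/10}
Op 4: register job_B */12 -> active={job_B:*/12, job_D:*/10}
Op 5: register job_B */12 -> active={job_B:*/12, job_D:*/10}
Op 6: register job_B */10 -> active={job_B:*/10, job_D:*/10}
Op 7: register job_C */8 -> active={job_B:*/10, job_C:*/8, job_D:*/10}
Op 8: register job_C */9 -> active={job_B:*/10, job_C:*/9, job_D:*/10}
Op 9: unregister job_B -> active={job_C:*/9, job_D:*/10}
Op 10: unregister job_D -> active={job_C:*/9}
Final interval of job_C = 9
Next fire of job_C after T=263: (263//9+1)*9 = 270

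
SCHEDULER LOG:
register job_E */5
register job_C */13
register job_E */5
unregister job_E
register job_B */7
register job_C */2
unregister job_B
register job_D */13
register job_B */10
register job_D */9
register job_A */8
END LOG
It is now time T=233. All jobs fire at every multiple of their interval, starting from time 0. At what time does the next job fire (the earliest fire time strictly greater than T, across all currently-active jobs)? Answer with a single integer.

Answer: 234

Derivation:
Op 1: register job_E */5 -> active={job_E:*/5}
Op 2: register job_C */13 -> active={job_C:*/13, job_E:*/5}
Op 3: register job_E */5 -> active={job_C:*/13, job_E:*/5}
Op 4: unregister job_E -> active={job_C:*/13}
Op 5: register job_B */7 -> active={job_B:*/7, job_C:*/13}
Op 6: register job_C */2 -> active={job_B:*/7, job_C:*/2}
Op 7: unregister job_B -> active={job_C:*/2}
Op 8: register job_D */13 -> active={job_C:*/2, job_D:*/13}
Op 9: register job_B */10 -> active={job_B:*/10, job_C:*/2, job_D:*/13}
Op 10: register job_D */9 -> active={job_B:*/10, job_C:*/2, job_D:*/9}
Op 11: register job_A */8 -> active={job_A:*/8, job_B:*/10, job_C:*/2, job_D:*/9}
  job_A: interval 8, next fire after T=233 is 240
  job_B: interval 10, next fire after T=233 is 240
  job_C: interval 2, next fire after T=233 is 234
  job_D: interval 9, next fire after T=233 is 234
Earliest fire time = 234 (job job_C)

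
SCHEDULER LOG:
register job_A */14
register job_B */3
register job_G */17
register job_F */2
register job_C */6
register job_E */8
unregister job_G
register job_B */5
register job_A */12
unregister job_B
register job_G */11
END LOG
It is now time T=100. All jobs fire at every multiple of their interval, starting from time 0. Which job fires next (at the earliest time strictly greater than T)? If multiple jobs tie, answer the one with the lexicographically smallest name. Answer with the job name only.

Op 1: register job_A */14 -> active={job_A:*/14}
Op 2: register job_B */3 -> active={job_A:*/14, job_B:*/3}
Op 3: register job_G */17 -> active={job_A:*/14, job_B:*/3, job_G:*/17}
Op 4: register job_F */2 -> active={job_A:*/14, job_B:*/3, job_F:*/2, job_G:*/17}
Op 5: register job_C */6 -> active={job_A:*/14, job_B:*/3, job_C:*/6, job_F:*/2, job_G:*/17}
Op 6: register job_E */8 -> active={job_A:*/14, job_B:*/3, job_C:*/6, job_E:*/8, job_F:*/2, job_G:*/17}
Op 7: unregister job_G -> active={job_A:*/14, job_B:*/3, job_C:*/6, job_E:*/8, job_F:*/2}
Op 8: register job_B */5 -> active={job_A:*/14, job_B:*/5, job_C:*/6, job_E:*/8, job_F:*/2}
Op 9: register job_A */12 -> active={job_A:*/12, job_B:*/5, job_C:*/6, job_E:*/8, job_F:*/2}
Op 10: unregister job_B -> active={job_A:*/12, job_C:*/6, job_E:*/8, job_F:*/2}
Op 11: register job_G */11 -> active={job_A:*/12, job_C:*/6, job_E:*/8, job_F:*/2, job_G:*/11}
  job_A: interval 12, next fire after T=100 is 108
  job_C: interval 6, next fire after T=100 is 102
  job_E: interval 8, next fire after T=100 is 104
  job_F: interval 2, next fire after T=100 is 102
  job_G: interval 11, next fire after T=100 is 110
Earliest = 102, winner (lex tiebreak) = job_C

Answer: job_C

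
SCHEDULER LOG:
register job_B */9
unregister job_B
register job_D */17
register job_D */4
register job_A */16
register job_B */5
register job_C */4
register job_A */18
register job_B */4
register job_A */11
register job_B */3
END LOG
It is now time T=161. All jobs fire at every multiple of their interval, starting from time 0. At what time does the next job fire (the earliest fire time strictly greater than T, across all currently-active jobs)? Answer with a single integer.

Answer: 162

Derivation:
Op 1: register job_B */9 -> active={job_B:*/9}
Op 2: unregister job_B -> active={}
Op 3: register job_D */17 -> active={job_D:*/17}
Op 4: register job_D */4 -> active={job_D:*/4}
Op 5: register job_A */16 -> active={job_A:*/16, job_D:*/4}
Op 6: register job_B */5 -> active={job_A:*/16, job_B:*/5, job_D:*/4}
Op 7: register job_C */4 -> active={job_A:*/16, job_B:*/5, job_C:*/4, job_D:*/4}
Op 8: register job_A */18 -> active={job_A:*/18, job_B:*/5, job_C:*/4, job_D:*/4}
Op 9: register job_B */4 -> active={job_A:*/18, job_B:*/4, job_C:*/4, job_D:*/4}
Op 10: register job_A */11 -> active={job_A:*/11, job_B:*/4, job_C:*/4, job_D:*/4}
Op 11: register job_B */3 -> active={job_A:*/11, job_B:*/3, job_C:*/4, job_D:*/4}
  job_A: interval 11, next fire after T=161 is 165
  job_B: interval 3, next fire after T=161 is 162
  job_C: interval 4, next fire after T=161 is 164
  job_D: interval 4, next fire after T=161 is 164
Earliest fire time = 162 (job job_B)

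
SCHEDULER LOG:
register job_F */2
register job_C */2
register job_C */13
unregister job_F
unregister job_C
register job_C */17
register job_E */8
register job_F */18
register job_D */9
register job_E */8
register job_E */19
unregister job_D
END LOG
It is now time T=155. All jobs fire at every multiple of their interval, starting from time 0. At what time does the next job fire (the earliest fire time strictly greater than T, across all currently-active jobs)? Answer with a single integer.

Op 1: register job_F */2 -> active={job_F:*/2}
Op 2: register job_C */2 -> active={job_C:*/2, job_F:*/2}
Op 3: register job_C */13 -> active={job_C:*/13, job_F:*/2}
Op 4: unregister job_F -> active={job_C:*/13}
Op 5: unregister job_C -> active={}
Op 6: register job_C */17 -> active={job_C:*/17}
Op 7: register job_E */8 -> active={job_C:*/17, job_E:*/8}
Op 8: register job_F */18 -> active={job_C:*/17, job_E:*/8, job_F:*/18}
Op 9: register job_D */9 -> active={job_C:*/17, job_D:*/9, job_E:*/8, job_F:*/18}
Op 10: register job_E */8 -> active={job_C:*/17, job_D:*/9, job_E:*/8, job_F:*/18}
Op 11: register job_E */19 -> active={job_C:*/17, job_D:*/9, job_E:*/19, job_F:*/18}
Op 12: unregister job_D -> active={job_C:*/17, job_E:*/19, job_F:*/18}
  job_C: interval 17, next fire after T=155 is 170
  job_E: interval 19, next fire after T=155 is 171
  job_F: interval 18, next fire after T=155 is 162
Earliest fire time = 162 (job job_F)

Answer: 162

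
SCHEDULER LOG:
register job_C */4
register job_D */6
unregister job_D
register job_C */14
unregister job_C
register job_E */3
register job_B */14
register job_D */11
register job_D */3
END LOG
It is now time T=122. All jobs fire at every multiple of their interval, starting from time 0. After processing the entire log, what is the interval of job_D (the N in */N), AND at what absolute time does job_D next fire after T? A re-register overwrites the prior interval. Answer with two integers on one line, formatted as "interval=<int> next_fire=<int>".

Answer: interval=3 next_fire=123

Derivation:
Op 1: register job_C */4 -> active={job_C:*/4}
Op 2: register job_D */6 -> active={job_C:*/4, job_D:*/6}
Op 3: unregister job_D -> active={job_C:*/4}
Op 4: register job_C */14 -> active={job_C:*/14}
Op 5: unregister job_C -> active={}
Op 6: register job_E */3 -> active={job_E:*/3}
Op 7: register job_B */14 -> active={job_B:*/14, job_E:*/3}
Op 8: register job_D */11 -> active={job_B:*/14, job_D:*/11, job_E:*/3}
Op 9: register job_D */3 -> active={job_B:*/14, job_D:*/3, job_E:*/3}
Final interval of job_D = 3
Next fire of job_D after T=122: (122//3+1)*3 = 123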